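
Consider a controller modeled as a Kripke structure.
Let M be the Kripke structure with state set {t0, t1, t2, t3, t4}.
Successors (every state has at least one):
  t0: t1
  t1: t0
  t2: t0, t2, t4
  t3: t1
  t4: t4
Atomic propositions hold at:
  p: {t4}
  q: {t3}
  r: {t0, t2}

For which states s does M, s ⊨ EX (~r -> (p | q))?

Sat(~r) = {t1, t3, t4}
Sat(p | q) = {t3, t4}
Sat(~r -> (p | q)) = {t0, t2, t3, t4}
Sat(EX (~r -> (p | q))) = {s : some successor in {t0, t2, t3, t4}} = {t1, t2, t4}

{t1, t2, t4}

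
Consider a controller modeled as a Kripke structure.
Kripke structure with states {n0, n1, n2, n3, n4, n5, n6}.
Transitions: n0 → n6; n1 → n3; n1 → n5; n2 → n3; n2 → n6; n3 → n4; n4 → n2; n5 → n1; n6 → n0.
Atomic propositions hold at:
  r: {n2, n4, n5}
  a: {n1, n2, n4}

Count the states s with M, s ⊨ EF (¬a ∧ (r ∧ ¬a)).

Sat(¬a) = {n0, n3, n5, n6}
Sat(r ∧ ¬a) = {n5}
Sat(¬a ∧ (r ∧ ¬a)) = {n5}
EF (¬a ∧ (r ∧ ¬a)): least fixpoint, start Z0 = {n5}, add states with some successor in Z. Z1 = {n1, n5}; fixed.
Sat(EF (¬a ∧ (r ∧ ¬a))) = {n1, n5}
|Sat(EF (¬a ∧ (r ∧ ¬a)))| = |{n1, n5}| = 2.

2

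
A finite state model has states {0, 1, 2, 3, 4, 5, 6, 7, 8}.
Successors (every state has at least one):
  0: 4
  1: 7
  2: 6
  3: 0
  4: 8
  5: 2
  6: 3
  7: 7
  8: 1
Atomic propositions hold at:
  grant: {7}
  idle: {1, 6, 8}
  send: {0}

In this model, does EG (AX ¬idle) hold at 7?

Yes

Sat(¬idle) = {0, 2, 3, 4, 5, 7}
Sat(AX ¬idle) = {s : every successor in {0, 2, 3, 4, 5, 7}} = {0, 1, 3, 5, 6, 7}
EG (AX ¬idle): greatest fixpoint, start Z0 = {0, 1, 3, 5, 6, 7}, keep only states in Sat with some successor in Z. Z1 = {1, 3, 6, 7}; Z2 = {1, 6, 7}; Z3 = {1, 7}; fixed.
Sat(EG (AX ¬idle)) = {1, 7}
7 ∈ Sat(EG (AX ¬idle)) = {1, 7}, so the formula holds at 7.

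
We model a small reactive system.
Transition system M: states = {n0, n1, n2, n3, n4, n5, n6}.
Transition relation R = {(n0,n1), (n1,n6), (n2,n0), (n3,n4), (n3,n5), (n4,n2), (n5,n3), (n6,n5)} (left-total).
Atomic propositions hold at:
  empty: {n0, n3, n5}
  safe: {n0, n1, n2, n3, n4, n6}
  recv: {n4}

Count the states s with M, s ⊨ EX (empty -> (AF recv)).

4

AF recv: least fixpoint, start Z0 = {n4}, add states with every successor in Z. Already a fixed point.
Sat(AF recv) = {n4}
Sat(empty -> (AF recv)) = {n1, n2, n4, n6}
Sat(EX (empty -> (AF recv))) = {s : some successor in {n1, n2, n4, n6}} = {n0, n1, n3, n4}
|Sat(EX (empty -> (AF recv)))| = |{n0, n1, n3, n4}| = 4.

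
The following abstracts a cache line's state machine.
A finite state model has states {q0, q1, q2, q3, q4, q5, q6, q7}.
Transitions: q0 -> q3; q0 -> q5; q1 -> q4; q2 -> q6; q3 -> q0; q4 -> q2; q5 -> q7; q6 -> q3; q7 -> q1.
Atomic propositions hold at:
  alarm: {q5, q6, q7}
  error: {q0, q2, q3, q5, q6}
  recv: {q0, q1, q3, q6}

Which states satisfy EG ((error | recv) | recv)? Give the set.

Sat(error | recv) = {q0, q1, q2, q3, q5, q6}
Sat((error | recv) | recv) = {q0, q1, q2, q3, q5, q6}
EG ((error | recv) | recv): greatest fixpoint, start Z0 = {q0, q1, q2, q3, q5, q6}, keep only states in Sat with some successor in Z. Z1 = {q0, q2, q3, q6}; fixed.
Sat(EG ((error | recv) | recv)) = {q0, q2, q3, q6}

{q0, q2, q3, q6}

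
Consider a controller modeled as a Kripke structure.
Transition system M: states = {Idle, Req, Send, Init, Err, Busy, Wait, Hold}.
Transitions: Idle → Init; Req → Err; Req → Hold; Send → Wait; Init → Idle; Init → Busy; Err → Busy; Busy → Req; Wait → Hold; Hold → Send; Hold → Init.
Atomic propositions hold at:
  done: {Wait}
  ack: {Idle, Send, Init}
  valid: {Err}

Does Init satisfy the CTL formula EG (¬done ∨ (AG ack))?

Yes

Sat(¬done) = {Idle, Req, Send, Init, Err, Busy, Hold}
AG ack: greatest fixpoint, start Z0 = {Idle, Send, Init}, keep only states in Sat with every successor in Z. Z1 = {Idle}; Z2 = ∅; fixed.
Sat(AG ack) = ∅
Sat(¬done ∨ (AG ack)) = {Idle, Req, Send, Init, Err, Busy, Hold}
EG (¬done ∨ (AG ack)): greatest fixpoint, start Z0 = {Idle, Req, Send, Init, Err, Busy, Hold}, keep only states in Sat with some successor in Z. Z1 = {Idle, Req, Init, Err, Busy, Hold}; fixed.
Sat(EG (¬done ∨ (AG ack))) = {Idle, Req, Init, Err, Busy, Hold}
Init ∈ Sat(EG (¬done ∨ (AG ack))) = {Idle, Req, Init, Err, Busy, Hold}, so the formula holds at Init.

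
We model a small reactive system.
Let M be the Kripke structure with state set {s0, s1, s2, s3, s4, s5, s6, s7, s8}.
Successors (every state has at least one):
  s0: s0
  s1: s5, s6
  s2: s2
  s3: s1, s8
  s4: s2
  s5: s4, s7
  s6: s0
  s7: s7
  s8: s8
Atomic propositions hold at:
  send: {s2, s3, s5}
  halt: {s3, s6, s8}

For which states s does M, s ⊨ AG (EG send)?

{s2}

EG send: greatest fixpoint, start Z0 = {s2, s3, s5}, keep only states in Sat with some successor in Z. Z1 = {s2}; fixed.
Sat(EG send) = {s2}
AG (EG send): greatest fixpoint, start Z0 = {s2}, keep only states in Sat with every successor in Z. Already a fixed point.
Sat(AG (EG send)) = {s2}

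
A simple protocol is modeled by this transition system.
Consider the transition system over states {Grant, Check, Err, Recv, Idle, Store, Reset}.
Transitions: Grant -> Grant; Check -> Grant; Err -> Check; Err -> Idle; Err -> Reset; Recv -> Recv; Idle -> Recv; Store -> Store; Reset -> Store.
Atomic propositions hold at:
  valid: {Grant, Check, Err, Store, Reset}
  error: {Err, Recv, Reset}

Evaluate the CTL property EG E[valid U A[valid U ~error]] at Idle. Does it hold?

No

Sat(~error) = {Grant, Check, Idle, Store}
A[valid U ~error]: least fixpoint, start Z0 = Sat(~error) = {Grant, Check, Idle, Store}, add states in Sat(valid) with every successor in Z. Z1 = {Grant, Check, Idle, Store, Reset}; Z2 = {Grant, Check, Err, Idle, Store, Reset}; fixed.
Sat(A[valid U ~error]) = {Grant, Check, Err, Idle, Store, Reset}
E[valid U A[valid U ~error]]: least fixpoint, start Z0 = Sat(A[valid U ~error]) = {Grant, Check, Err, Idle, Store, Reset}, add states in Sat(valid) with some successor in Z. Already a fixed point.
Sat(E[valid U A[valid U ~error]]) = {Grant, Check, Err, Idle, Store, Reset}
EG E[valid U A[valid U ~error]]: greatest fixpoint, start Z0 = {Grant, Check, Err, Idle, Store, Reset}, keep only states in Sat with some successor in Z. Z1 = {Grant, Check, Err, Store, Reset}; fixed.
Sat(EG E[valid U A[valid U ~error]]) = {Grant, Check, Err, Store, Reset}
Idle ∉ Sat(EG E[valid U A[valid U ~error]]) = {Grant, Check, Err, Store, Reset}, so the formula does not hold at Idle.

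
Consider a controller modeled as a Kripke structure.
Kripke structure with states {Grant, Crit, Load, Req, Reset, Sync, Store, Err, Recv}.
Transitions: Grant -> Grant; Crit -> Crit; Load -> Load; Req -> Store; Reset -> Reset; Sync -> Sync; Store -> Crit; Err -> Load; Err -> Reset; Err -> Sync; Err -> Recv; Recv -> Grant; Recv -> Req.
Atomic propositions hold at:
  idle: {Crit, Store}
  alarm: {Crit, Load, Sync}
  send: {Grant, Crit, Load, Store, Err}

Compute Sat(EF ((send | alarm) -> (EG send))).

Sat(send | alarm) = {Grant, Crit, Load, Sync, Store, Err}
EG send: greatest fixpoint, start Z0 = {Grant, Crit, Load, Store, Err}, keep only states in Sat with some successor in Z. Already a fixed point.
Sat(EG send) = {Grant, Crit, Load, Store, Err}
Sat((send | alarm) -> (EG send)) = {Grant, Crit, Load, Req, Reset, Store, Err, Recv}
EF ((send | alarm) -> (EG send)): least fixpoint, start Z0 = {Grant, Crit, Load, Req, Reset, Store, Err, Recv}, add states with some successor in Z. Already a fixed point.
Sat(EF ((send | alarm) -> (EG send))) = {Grant, Crit, Load, Req, Reset, Store, Err, Recv}

{Grant, Crit, Load, Req, Reset, Store, Err, Recv}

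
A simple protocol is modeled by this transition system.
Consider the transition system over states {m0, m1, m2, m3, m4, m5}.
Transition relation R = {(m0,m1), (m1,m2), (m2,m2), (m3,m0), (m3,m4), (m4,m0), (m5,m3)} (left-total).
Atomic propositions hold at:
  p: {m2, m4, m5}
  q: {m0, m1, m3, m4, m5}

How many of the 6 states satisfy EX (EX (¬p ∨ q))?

Sat(¬p) = {m0, m1, m3}
Sat(¬p ∨ q) = {m0, m1, m3, m4, m5}
Sat(EX (¬p ∨ q)) = {s : some successor in {m0, m1, m3, m4, m5}} = {m0, m3, m4, m5}
Sat(EX (EX (¬p ∨ q))) = {s : some successor in {m0, m3, m4, m5}} = {m3, m4, m5}
|Sat(EX (EX (¬p ∨ q)))| = |{m3, m4, m5}| = 3.

3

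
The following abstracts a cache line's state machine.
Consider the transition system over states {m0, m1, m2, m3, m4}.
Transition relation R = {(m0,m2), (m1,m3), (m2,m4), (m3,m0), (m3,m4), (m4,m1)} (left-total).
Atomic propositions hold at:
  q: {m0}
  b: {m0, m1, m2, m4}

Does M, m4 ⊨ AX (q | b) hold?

Sat(q | b) = {m0, m1, m2, m4}
Sat(AX (q | b)) = {s : every successor in {m0, m1, m2, m4}} = {m0, m2, m3, m4}
m4 ∈ Sat(AX (q | b)) = {m0, m2, m3, m4}, so the formula holds at m4.

Yes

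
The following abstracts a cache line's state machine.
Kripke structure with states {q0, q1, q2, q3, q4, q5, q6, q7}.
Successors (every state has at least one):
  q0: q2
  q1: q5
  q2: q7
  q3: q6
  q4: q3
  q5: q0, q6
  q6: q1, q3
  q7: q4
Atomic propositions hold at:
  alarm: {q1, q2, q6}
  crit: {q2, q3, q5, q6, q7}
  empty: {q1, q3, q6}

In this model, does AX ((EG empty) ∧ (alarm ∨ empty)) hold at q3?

EG empty: greatest fixpoint, start Z0 = {q1, q3, q6}, keep only states in Sat with some successor in Z. Z1 = {q3, q6}; fixed.
Sat(EG empty) = {q3, q6}
Sat(alarm ∨ empty) = {q1, q2, q3, q6}
Sat((EG empty) ∧ (alarm ∨ empty)) = {q3, q6}
Sat(AX ((EG empty) ∧ (alarm ∨ empty))) = {s : every successor in {q3, q6}} = {q3, q4}
q3 ∈ Sat(AX ((EG empty) ∧ (alarm ∨ empty))) = {q3, q4}, so the formula holds at q3.

Yes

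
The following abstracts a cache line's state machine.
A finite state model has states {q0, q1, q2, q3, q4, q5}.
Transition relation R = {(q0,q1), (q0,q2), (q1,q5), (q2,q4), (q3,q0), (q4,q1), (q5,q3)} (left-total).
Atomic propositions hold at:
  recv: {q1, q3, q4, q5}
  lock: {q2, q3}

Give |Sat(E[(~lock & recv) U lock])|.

Sat(~lock) = {q0, q1, q4, q5}
Sat(~lock & recv) = {q1, q4, q5}
E[(~lock & recv) U lock]: least fixpoint, start Z0 = Sat(lock) = {q2, q3}, add states in Sat(~lock & recv) with some successor in Z. Z1 = {q2, q3, q5}; Z2 = {q1, q2, q3, q5}; Z3 = {q1, q2, q3, q4, q5}; fixed.
Sat(E[(~lock & recv) U lock]) = {q1, q2, q3, q4, q5}
|Sat(E[(~lock & recv) U lock])| = |{q1, q2, q3, q4, q5}| = 5.

5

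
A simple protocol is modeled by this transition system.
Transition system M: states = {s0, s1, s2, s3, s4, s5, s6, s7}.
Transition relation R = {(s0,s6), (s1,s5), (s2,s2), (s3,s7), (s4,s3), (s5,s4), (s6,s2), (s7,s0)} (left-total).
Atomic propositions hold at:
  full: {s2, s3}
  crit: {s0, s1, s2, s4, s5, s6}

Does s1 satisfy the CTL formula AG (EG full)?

No

EG full: greatest fixpoint, start Z0 = {s2, s3}, keep only states in Sat with some successor in Z. Z1 = {s2}; fixed.
Sat(EG full) = {s2}
AG (EG full): greatest fixpoint, start Z0 = {s2}, keep only states in Sat with every successor in Z. Already a fixed point.
Sat(AG (EG full)) = {s2}
s1 ∉ Sat(AG (EG full)) = {s2}, so the formula does not hold at s1.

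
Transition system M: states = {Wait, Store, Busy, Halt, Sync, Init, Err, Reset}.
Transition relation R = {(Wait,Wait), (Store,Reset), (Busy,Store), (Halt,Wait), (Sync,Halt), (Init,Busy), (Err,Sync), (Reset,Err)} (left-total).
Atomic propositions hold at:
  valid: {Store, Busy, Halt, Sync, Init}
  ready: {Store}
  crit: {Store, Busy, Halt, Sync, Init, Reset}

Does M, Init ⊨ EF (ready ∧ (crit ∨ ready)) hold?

Yes

Sat(crit ∨ ready) = {Store, Busy, Halt, Sync, Init, Reset}
Sat(ready ∧ (crit ∨ ready)) = {Store}
EF (ready ∧ (crit ∨ ready)): least fixpoint, start Z0 = {Store}, add states with some successor in Z. Z1 = {Store, Busy}; Z2 = {Store, Busy, Init}; fixed.
Sat(EF (ready ∧ (crit ∨ ready))) = {Store, Busy, Init}
Init ∈ Sat(EF (ready ∧ (crit ∨ ready))) = {Store, Busy, Init}, so the formula holds at Init.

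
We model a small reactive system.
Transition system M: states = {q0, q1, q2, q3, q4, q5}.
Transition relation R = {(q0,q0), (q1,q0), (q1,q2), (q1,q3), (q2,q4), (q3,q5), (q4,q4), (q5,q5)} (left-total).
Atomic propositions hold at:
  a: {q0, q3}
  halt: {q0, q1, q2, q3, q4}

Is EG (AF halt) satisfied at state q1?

AF halt: least fixpoint, start Z0 = {q0, q1, q2, q3, q4}, add states with every successor in Z. Already a fixed point.
Sat(AF halt) = {q0, q1, q2, q3, q4}
EG (AF halt): greatest fixpoint, start Z0 = {q0, q1, q2, q3, q4}, keep only states in Sat with some successor in Z. Z1 = {q0, q1, q2, q4}; fixed.
Sat(EG (AF halt)) = {q0, q1, q2, q4}
q1 ∈ Sat(EG (AF halt)) = {q0, q1, q2, q4}, so the formula holds at q1.

Yes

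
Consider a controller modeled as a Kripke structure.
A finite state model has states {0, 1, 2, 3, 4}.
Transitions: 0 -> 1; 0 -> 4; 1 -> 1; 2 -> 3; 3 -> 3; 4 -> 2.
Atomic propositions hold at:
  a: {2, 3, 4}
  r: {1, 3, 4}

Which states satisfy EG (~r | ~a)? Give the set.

Sat(~r) = {0, 2}
Sat(~a) = {0, 1}
Sat(~r | ~a) = {0, 1, 2}
EG (~r | ~a): greatest fixpoint, start Z0 = {0, 1, 2}, keep only states in Sat with some successor in Z. Z1 = {0, 1}; fixed.
Sat(EG (~r | ~a)) = {0, 1}

{0, 1}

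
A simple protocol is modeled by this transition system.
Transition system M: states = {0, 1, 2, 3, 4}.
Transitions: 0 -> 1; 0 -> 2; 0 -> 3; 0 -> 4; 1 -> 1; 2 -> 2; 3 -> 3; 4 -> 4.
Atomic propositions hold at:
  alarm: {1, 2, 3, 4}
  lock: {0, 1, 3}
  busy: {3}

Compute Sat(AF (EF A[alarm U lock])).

A[alarm U lock]: least fixpoint, start Z0 = Sat(lock) = {0, 1, 3}, add states in Sat(alarm) with every successor in Z. Already a fixed point.
Sat(A[alarm U lock]) = {0, 1, 3}
EF A[alarm U lock]: least fixpoint, start Z0 = {0, 1, 3}, add states with some successor in Z. Already a fixed point.
Sat(EF A[alarm U lock]) = {0, 1, 3}
AF (EF A[alarm U lock]): least fixpoint, start Z0 = {0, 1, 3}, add states with every successor in Z. Already a fixed point.
Sat(AF (EF A[alarm U lock])) = {0, 1, 3}

{0, 1, 3}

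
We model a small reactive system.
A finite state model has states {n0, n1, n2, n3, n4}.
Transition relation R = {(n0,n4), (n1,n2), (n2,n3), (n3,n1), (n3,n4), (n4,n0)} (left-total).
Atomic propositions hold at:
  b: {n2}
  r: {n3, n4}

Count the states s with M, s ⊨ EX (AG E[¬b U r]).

Sat(¬b) = {n0, n1, n3, n4}
E[¬b U r]: least fixpoint, start Z0 = Sat(r) = {n3, n4}, add states in Sat(¬b) with some successor in Z. Z1 = {n0, n3, n4}; fixed.
Sat(E[¬b U r]) = {n0, n3, n4}
AG E[¬b U r]: greatest fixpoint, start Z0 = {n0, n3, n4}, keep only states in Sat with every successor in Z. Z1 = {n0, n4}; fixed.
Sat(AG E[¬b U r]) = {n0, n4}
Sat(EX (AG E[¬b U r])) = {s : some successor in {n0, n4}} = {n0, n3, n4}
|Sat(EX (AG E[¬b U r]))| = |{n0, n3, n4}| = 3.

3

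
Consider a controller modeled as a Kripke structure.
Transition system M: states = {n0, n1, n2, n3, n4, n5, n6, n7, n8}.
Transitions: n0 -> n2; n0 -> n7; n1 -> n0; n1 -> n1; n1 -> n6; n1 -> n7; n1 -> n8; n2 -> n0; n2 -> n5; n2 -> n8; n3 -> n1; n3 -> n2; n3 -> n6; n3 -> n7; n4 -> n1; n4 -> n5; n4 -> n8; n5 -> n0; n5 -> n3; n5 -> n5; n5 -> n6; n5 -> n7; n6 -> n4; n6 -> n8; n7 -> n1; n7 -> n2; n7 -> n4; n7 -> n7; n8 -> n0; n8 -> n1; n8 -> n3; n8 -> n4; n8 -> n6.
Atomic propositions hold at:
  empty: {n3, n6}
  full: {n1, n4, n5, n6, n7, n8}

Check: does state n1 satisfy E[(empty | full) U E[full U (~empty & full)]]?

Sat(empty | full) = {n1, n3, n4, n5, n6, n7, n8}
Sat(~empty) = {n0, n1, n2, n4, n5, n7, n8}
Sat(~empty & full) = {n1, n4, n5, n7, n8}
E[full U (~empty & full)]: least fixpoint, start Z0 = Sat((~empty & full)) = {n1, n4, n5, n7, n8}, add states in Sat(full) with some successor in Z. Z1 = {n1, n4, n5, n6, n7, n8}; fixed.
Sat(E[full U (~empty & full)]) = {n1, n4, n5, n6, n7, n8}
E[(empty | full) U E[full U (~empty & full)]]: least fixpoint, start Z0 = Sat(E[full U (~empty & full)]) = {n1, n4, n5, n6, n7, n8}, add states in Sat(empty | full) with some successor in Z. Z1 = {n1, n3, n4, n5, n6, n7, n8}; fixed.
Sat(E[(empty | full) U E[full U (~empty & full)]]) = {n1, n3, n4, n5, n6, n7, n8}
n1 ∈ Sat(E[(empty | full) U E[full U (~empty & full)]]) = {n1, n3, n4, n5, n6, n7, n8}, so the formula holds at n1.

Yes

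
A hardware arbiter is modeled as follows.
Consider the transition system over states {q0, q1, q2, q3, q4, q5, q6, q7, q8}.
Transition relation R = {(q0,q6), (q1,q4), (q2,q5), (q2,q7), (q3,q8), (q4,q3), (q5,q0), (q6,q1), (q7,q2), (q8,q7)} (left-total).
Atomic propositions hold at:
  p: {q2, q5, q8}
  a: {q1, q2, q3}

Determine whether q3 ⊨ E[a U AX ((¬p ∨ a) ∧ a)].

Sat(¬p) = {q0, q1, q3, q4, q6, q7}
Sat(¬p ∨ a) = {q0, q1, q2, q3, q4, q6, q7}
Sat((¬p ∨ a) ∧ a) = {q1, q2, q3}
Sat(AX ((¬p ∨ a) ∧ a)) = {s : every successor in {q1, q2, q3}} = {q4, q6, q7}
E[a U AX ((¬p ∨ a) ∧ a)]: least fixpoint, start Z0 = Sat(AX ((¬p ∨ a) ∧ a)) = {q4, q6, q7}, add states in Sat(a) with some successor in Z. Z1 = {q1, q2, q4, q6, q7}; fixed.
Sat(E[a U AX ((¬p ∨ a) ∧ a)]) = {q1, q2, q4, q6, q7}
q3 ∉ Sat(E[a U AX ((¬p ∨ a) ∧ a)]) = {q1, q2, q4, q6, q7}, so the formula does not hold at q3.

No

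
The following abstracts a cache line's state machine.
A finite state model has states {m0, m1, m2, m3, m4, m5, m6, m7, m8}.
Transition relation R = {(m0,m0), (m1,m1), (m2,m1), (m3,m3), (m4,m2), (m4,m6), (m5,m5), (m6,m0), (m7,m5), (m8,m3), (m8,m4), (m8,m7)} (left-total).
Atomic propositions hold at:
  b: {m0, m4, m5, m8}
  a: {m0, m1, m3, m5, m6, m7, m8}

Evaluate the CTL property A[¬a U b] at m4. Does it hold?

Yes

Sat(¬a) = {m2, m4}
A[¬a U b]: least fixpoint, start Z0 = Sat(b) = {m0, m4, m5, m8}, add states in Sat(¬a) with every successor in Z. Already a fixed point.
Sat(A[¬a U b]) = {m0, m4, m5, m8}
m4 ∈ Sat(A[¬a U b]) = {m0, m4, m5, m8}, so the formula holds at m4.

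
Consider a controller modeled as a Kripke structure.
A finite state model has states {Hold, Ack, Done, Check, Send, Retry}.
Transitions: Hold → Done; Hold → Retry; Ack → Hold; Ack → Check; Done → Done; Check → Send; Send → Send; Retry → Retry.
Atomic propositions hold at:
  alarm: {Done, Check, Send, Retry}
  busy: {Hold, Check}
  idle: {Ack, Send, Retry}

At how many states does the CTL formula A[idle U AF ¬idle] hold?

Sat(¬idle) = {Hold, Done, Check}
AF ¬idle: least fixpoint, start Z0 = {Hold, Done, Check}, add states with every successor in Z. Z1 = {Hold, Ack, Done, Check}; fixed.
Sat(AF ¬idle) = {Hold, Ack, Done, Check}
A[idle U AF ¬idle]: least fixpoint, start Z0 = Sat(AF ¬idle) = {Hold, Ack, Done, Check}, add states in Sat(idle) with every successor in Z. Already a fixed point.
Sat(A[idle U AF ¬idle]) = {Hold, Ack, Done, Check}
|Sat(A[idle U AF ¬idle])| = |{Hold, Ack, Done, Check}| = 4.

4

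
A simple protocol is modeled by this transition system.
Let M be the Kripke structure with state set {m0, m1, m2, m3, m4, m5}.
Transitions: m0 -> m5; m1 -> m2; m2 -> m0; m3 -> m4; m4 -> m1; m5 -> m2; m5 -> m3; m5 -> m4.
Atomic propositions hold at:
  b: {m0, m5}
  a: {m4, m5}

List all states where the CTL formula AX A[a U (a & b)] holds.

{m0}

Sat(a & b) = {m5}
A[a U (a & b)]: least fixpoint, start Z0 = Sat((a & b)) = {m5}, add states in Sat(a) with every successor in Z. Already a fixed point.
Sat(A[a U (a & b)]) = {m5}
Sat(AX A[a U (a & b)]) = {s : every successor in {m5}} = {m0}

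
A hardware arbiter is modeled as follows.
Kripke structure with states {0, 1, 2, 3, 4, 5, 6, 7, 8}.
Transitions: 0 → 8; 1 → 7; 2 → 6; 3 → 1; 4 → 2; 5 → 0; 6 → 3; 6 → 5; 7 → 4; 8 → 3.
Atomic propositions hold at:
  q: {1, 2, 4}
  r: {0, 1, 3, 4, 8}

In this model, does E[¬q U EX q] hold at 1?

No

Sat(¬q) = {0, 3, 5, 6, 7, 8}
Sat(EX q) = {s : some successor in {1, 2, 4}} = {3, 4, 7}
E[¬q U EX q]: least fixpoint, start Z0 = Sat(EX q) = {3, 4, 7}, add states in Sat(¬q) with some successor in Z. Z1 = {3, 4, 6, 7, 8}; Z2 = {0, 3, 4, 6, 7, 8}; Z3 = {0, 3, 4, 5, 6, 7, 8}; fixed.
Sat(E[¬q U EX q]) = {0, 3, 4, 5, 6, 7, 8}
1 ∉ Sat(E[¬q U EX q]) = {0, 3, 4, 5, 6, 7, 8}, so the formula does not hold at 1.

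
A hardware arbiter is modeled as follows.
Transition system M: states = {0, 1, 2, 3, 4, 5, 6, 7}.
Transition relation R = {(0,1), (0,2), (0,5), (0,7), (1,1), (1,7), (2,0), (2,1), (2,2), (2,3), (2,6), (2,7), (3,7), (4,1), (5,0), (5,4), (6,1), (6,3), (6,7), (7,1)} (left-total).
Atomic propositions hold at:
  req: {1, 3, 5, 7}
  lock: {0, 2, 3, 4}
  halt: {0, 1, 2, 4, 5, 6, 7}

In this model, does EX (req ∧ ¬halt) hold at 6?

Yes

Sat(¬halt) = {3}
Sat(req ∧ ¬halt) = {3}
Sat(EX (req ∧ ¬halt)) = {s : some successor in {3}} = {2, 6}
6 ∈ Sat(EX (req ∧ ¬halt)) = {2, 6}, so the formula holds at 6.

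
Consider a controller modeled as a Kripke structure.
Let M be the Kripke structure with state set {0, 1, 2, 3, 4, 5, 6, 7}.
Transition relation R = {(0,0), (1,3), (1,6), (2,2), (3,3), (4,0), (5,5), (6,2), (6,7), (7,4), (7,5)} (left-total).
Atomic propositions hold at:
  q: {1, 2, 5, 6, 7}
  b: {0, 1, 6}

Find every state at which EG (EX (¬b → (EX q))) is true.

{0, 1, 2, 4, 5, 6, 7}

Sat(¬b) = {2, 3, 4, 5, 7}
Sat(EX q) = {s : some successor in {1, 2, 5, 6, 7}} = {1, 2, 5, 6, 7}
Sat(¬b → (EX q)) = {0, 1, 2, 5, 6, 7}
Sat(EX (¬b → (EX q))) = {s : some successor in {0, 1, 2, 5, 6, 7}} = {0, 1, 2, 4, 5, 6, 7}
EG (EX (¬b → (EX q))): greatest fixpoint, start Z0 = {0, 1, 2, 4, 5, 6, 7}, keep only states in Sat with some successor in Z. Already a fixed point.
Sat(EG (EX (¬b → (EX q)))) = {0, 1, 2, 4, 5, 6, 7}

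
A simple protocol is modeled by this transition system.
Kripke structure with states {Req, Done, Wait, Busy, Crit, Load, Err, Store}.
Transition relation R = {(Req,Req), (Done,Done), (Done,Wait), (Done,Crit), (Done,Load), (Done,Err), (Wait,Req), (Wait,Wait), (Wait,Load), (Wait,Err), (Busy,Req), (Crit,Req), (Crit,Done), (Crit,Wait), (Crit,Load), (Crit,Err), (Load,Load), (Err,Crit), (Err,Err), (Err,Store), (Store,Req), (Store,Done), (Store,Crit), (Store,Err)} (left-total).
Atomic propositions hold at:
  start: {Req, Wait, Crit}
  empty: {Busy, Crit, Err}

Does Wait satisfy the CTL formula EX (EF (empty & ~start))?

Yes

Sat(~start) = {Done, Busy, Load, Err, Store}
Sat(empty & ~start) = {Busy, Err}
EF (empty & ~start): least fixpoint, start Z0 = {Busy, Err}, add states with some successor in Z. Z1 = {Done, Wait, Busy, Crit, Err, Store}; fixed.
Sat(EF (empty & ~start)) = {Done, Wait, Busy, Crit, Err, Store}
Sat(EX (EF (empty & ~start))) = {s : some successor in {Done, Wait, Busy, Crit, Err, Store}} = {Done, Wait, Crit, Err, Store}
Wait ∈ Sat(EX (EF (empty & ~start))) = {Done, Wait, Crit, Err, Store}, so the formula holds at Wait.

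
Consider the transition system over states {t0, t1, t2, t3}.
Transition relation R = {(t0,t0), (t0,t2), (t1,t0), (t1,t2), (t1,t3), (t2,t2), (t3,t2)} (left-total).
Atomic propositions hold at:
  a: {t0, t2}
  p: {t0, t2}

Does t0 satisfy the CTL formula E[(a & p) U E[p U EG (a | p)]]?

Yes

Sat(a & p) = {t0, t2}
Sat(a | p) = {t0, t2}
EG (a | p): greatest fixpoint, start Z0 = {t0, t2}, keep only states in Sat with some successor in Z. Already a fixed point.
Sat(EG (a | p)) = {t0, t2}
E[p U EG (a | p)]: least fixpoint, start Z0 = Sat(EG (a | p)) = {t0, t2}, add states in Sat(p) with some successor in Z. Already a fixed point.
Sat(E[p U EG (a | p)]) = {t0, t2}
E[(a & p) U E[p U EG (a | p)]]: least fixpoint, start Z0 = Sat(E[p U EG (a | p)]) = {t0, t2}, add states in Sat(a & p) with some successor in Z. Already a fixed point.
Sat(E[(a & p) U E[p U EG (a | p)]]) = {t0, t2}
t0 ∈ Sat(E[(a & p) U E[p U EG (a | p)]]) = {t0, t2}, so the formula holds at t0.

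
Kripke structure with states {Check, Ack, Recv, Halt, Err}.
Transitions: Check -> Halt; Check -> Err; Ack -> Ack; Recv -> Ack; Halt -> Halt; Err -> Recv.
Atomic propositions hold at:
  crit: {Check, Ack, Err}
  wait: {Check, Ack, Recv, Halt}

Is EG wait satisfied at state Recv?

Yes

EG wait: greatest fixpoint, start Z0 = {Check, Ack, Recv, Halt}, keep only states in Sat with some successor in Z. Already a fixed point.
Sat(EG wait) = {Check, Ack, Recv, Halt}
Recv ∈ Sat(EG wait) = {Check, Ack, Recv, Halt}, so the formula holds at Recv.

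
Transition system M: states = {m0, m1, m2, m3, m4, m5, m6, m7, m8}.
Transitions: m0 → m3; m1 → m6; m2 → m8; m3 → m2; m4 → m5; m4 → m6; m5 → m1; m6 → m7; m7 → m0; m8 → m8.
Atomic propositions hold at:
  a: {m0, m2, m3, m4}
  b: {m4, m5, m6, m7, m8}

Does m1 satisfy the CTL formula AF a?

Yes

AF a: least fixpoint, start Z0 = {m0, m2, m3, m4}, add states with every successor in Z. Z1 = {m0, m2, m3, m4, m7}; Z2 = {m0, m2, m3, m4, m6, m7}; Z3 = {m0, m1, m2, m3, m4, m6, m7}; Z4 = {m0, m1, m2, m3, m4, m5, m6, m7}; fixed.
Sat(AF a) = {m0, m1, m2, m3, m4, m5, m6, m7}
m1 ∈ Sat(AF a) = {m0, m1, m2, m3, m4, m5, m6, m7}, so the formula holds at m1.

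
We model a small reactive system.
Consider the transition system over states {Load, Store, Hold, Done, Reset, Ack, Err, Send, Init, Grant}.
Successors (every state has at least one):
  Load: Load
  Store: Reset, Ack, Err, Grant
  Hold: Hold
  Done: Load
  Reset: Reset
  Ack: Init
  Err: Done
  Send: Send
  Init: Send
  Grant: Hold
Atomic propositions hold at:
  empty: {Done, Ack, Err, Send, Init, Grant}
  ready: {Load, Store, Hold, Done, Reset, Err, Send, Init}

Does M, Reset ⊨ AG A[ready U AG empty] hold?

AG empty: greatest fixpoint, start Z0 = {Done, Ack, Err, Send, Init, Grant}, keep only states in Sat with every successor in Z. Z1 = {Ack, Err, Send, Init}; Z2 = {Ack, Send, Init}; fixed.
Sat(AG empty) = {Ack, Send, Init}
A[ready U AG empty]: least fixpoint, start Z0 = Sat(AG empty) = {Ack, Send, Init}, add states in Sat(ready) with every successor in Z. Already a fixed point.
Sat(A[ready U AG empty]) = {Ack, Send, Init}
AG A[ready U AG empty]: greatest fixpoint, start Z0 = {Ack, Send, Init}, keep only states in Sat with every successor in Z. Already a fixed point.
Sat(AG A[ready U AG empty]) = {Ack, Send, Init}
Reset ∉ Sat(AG A[ready U AG empty]) = {Ack, Send, Init}, so the formula does not hold at Reset.

No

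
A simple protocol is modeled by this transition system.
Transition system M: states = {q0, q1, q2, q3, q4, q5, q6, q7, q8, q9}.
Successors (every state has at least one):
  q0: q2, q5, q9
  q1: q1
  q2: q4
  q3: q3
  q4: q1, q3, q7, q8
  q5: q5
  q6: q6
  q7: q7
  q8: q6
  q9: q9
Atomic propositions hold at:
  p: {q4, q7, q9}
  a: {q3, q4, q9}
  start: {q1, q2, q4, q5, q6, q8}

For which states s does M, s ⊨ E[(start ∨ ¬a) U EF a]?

{q0, q2, q3, q4, q9}

Sat(¬a) = {q0, q1, q2, q5, q6, q7, q8}
Sat(start ∨ ¬a) = {q0, q1, q2, q4, q5, q6, q7, q8}
EF a: least fixpoint, start Z0 = {q3, q4, q9}, add states with some successor in Z. Z1 = {q0, q2, q3, q4, q9}; fixed.
Sat(EF a) = {q0, q2, q3, q4, q9}
E[(start ∨ ¬a) U EF a]: least fixpoint, start Z0 = Sat(EF a) = {q0, q2, q3, q4, q9}, add states in Sat(start ∨ ¬a) with some successor in Z. Already a fixed point.
Sat(E[(start ∨ ¬a) U EF a]) = {q0, q2, q3, q4, q9}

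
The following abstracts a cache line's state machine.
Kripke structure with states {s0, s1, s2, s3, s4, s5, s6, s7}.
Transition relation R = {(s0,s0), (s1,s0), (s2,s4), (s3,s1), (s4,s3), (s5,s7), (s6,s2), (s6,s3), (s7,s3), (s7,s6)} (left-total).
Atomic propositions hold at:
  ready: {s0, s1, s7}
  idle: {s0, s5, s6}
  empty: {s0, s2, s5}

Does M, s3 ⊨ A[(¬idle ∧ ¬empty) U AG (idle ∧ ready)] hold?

Yes

Sat(¬idle) = {s1, s2, s3, s4, s7}
Sat(¬empty) = {s1, s3, s4, s6, s7}
Sat(¬idle ∧ ¬empty) = {s1, s3, s4, s7}
Sat(idle ∧ ready) = {s0}
AG (idle ∧ ready): greatest fixpoint, start Z0 = {s0}, keep only states in Sat with every successor in Z. Already a fixed point.
Sat(AG (idle ∧ ready)) = {s0}
A[(¬idle ∧ ¬empty) U AG (idle ∧ ready)]: least fixpoint, start Z0 = Sat(AG (idle ∧ ready)) = {s0}, add states in Sat(¬idle ∧ ¬empty) with every successor in Z. Z1 = {s0, s1}; Z2 = {s0, s1, s3}; Z3 = {s0, s1, s3, s4}; fixed.
Sat(A[(¬idle ∧ ¬empty) U AG (idle ∧ ready)]) = {s0, s1, s3, s4}
s3 ∈ Sat(A[(¬idle ∧ ¬empty) U AG (idle ∧ ready)]) = {s0, s1, s3, s4}, so the formula holds at s3.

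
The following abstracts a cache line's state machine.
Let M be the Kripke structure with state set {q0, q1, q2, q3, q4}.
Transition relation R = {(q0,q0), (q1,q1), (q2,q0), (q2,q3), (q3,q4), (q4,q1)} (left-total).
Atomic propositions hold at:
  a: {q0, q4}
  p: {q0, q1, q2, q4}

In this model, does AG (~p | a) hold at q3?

Sat(~p) = {q3}
Sat(~p | a) = {q0, q3, q4}
AG (~p | a): greatest fixpoint, start Z0 = {q0, q3, q4}, keep only states in Sat with every successor in Z. Z1 = {q0, q3}; Z2 = {q0}; fixed.
Sat(AG (~p | a)) = {q0}
q3 ∉ Sat(AG (~p | a)) = {q0}, so the formula does not hold at q3.

No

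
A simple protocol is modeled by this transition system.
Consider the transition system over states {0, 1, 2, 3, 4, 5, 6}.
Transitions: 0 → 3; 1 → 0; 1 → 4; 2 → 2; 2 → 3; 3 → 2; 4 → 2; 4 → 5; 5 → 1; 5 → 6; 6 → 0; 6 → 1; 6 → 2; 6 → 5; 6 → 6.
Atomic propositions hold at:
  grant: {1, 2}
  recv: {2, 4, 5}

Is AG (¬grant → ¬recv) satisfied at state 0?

Sat(¬grant) = {0, 3, 4, 5, 6}
Sat(¬recv) = {0, 1, 3, 6}
Sat(¬grant → ¬recv) = {0, 1, 2, 3, 6}
AG (¬grant → ¬recv): greatest fixpoint, start Z0 = {0, 1, 2, 3, 6}, keep only states in Sat with every successor in Z. Z1 = {0, 2, 3}; fixed.
Sat(AG (¬grant → ¬recv)) = {0, 2, 3}
0 ∈ Sat(AG (¬grant → ¬recv)) = {0, 2, 3}, so the formula holds at 0.

Yes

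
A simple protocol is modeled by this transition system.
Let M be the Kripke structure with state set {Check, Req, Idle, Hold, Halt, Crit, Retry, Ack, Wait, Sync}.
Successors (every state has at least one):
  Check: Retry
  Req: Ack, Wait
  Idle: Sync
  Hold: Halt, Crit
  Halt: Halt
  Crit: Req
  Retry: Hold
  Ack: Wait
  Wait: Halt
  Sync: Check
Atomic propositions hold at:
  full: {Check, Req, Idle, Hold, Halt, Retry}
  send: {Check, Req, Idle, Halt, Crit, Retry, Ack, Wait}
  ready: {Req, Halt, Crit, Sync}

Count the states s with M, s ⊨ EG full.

4

EG full: greatest fixpoint, start Z0 = {Check, Req, Idle, Hold, Halt, Retry}, keep only states in Sat with some successor in Z. Z1 = {Check, Hold, Halt, Retry}; fixed.
Sat(EG full) = {Check, Hold, Halt, Retry}
|Sat(EG full)| = |{Check, Hold, Halt, Retry}| = 4.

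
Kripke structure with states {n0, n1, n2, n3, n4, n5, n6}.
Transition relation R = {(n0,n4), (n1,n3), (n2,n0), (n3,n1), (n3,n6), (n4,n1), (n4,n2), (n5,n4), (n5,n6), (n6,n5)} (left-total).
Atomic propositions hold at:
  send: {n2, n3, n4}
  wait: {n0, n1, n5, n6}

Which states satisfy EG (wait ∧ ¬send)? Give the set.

{n5, n6}

Sat(¬send) = {n0, n1, n5, n6}
Sat(wait ∧ ¬send) = {n0, n1, n5, n6}
EG (wait ∧ ¬send): greatest fixpoint, start Z0 = {n0, n1, n5, n6}, keep only states in Sat with some successor in Z. Z1 = {n5, n6}; fixed.
Sat(EG (wait ∧ ¬send)) = {n5, n6}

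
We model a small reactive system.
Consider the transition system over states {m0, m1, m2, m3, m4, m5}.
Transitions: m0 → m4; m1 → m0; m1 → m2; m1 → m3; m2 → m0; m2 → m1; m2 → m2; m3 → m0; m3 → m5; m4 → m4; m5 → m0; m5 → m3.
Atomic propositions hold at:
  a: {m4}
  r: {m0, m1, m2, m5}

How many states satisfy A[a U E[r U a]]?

5

E[r U a]: least fixpoint, start Z0 = Sat(a) = {m4}, add states in Sat(r) with some successor in Z. Z1 = {m0, m4}; Z2 = {m0, m1, m2, m4, m5}; fixed.
Sat(E[r U a]) = {m0, m1, m2, m4, m5}
A[a U E[r U a]]: least fixpoint, start Z0 = Sat(E[r U a]) = {m0, m1, m2, m4, m5}, add states in Sat(a) with every successor in Z. Already a fixed point.
Sat(A[a U E[r U a]]) = {m0, m1, m2, m4, m5}
|Sat(A[a U E[r U a]])| = |{m0, m1, m2, m4, m5}| = 5.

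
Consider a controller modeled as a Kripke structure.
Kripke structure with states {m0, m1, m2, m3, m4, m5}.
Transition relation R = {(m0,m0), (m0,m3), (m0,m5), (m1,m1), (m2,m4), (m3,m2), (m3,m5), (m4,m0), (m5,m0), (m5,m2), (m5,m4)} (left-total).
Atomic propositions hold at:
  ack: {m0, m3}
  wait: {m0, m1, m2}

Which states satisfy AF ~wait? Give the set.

{m2, m3, m4, m5}

Sat(~wait) = {m3, m4, m5}
AF ~wait: least fixpoint, start Z0 = {m3, m4, m5}, add states with every successor in Z. Z1 = {m2, m3, m4, m5}; fixed.
Sat(AF ~wait) = {m2, m3, m4, m5}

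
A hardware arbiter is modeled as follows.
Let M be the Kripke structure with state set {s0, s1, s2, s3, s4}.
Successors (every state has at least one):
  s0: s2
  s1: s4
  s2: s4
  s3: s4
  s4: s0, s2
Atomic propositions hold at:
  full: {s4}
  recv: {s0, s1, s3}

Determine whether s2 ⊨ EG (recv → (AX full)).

Sat(AX full) = {s : every successor in {s4}} = {s1, s2, s3}
Sat(recv → (AX full)) = {s1, s2, s3, s4}
EG (recv → (AX full)): greatest fixpoint, start Z0 = {s1, s2, s3, s4}, keep only states in Sat with some successor in Z. Already a fixed point.
Sat(EG (recv → (AX full))) = {s1, s2, s3, s4}
s2 ∈ Sat(EG (recv → (AX full))) = {s1, s2, s3, s4}, so the formula holds at s2.

Yes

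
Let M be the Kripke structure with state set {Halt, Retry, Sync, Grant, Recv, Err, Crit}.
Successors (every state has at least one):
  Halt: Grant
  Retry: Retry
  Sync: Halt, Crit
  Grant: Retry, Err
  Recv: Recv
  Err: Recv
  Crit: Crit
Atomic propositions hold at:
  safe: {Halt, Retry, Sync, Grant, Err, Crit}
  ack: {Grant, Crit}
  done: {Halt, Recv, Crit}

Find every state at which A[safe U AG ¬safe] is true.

Sat(¬safe) = {Recv}
AG ¬safe: greatest fixpoint, start Z0 = {Recv}, keep only states in Sat with every successor in Z. Already a fixed point.
Sat(AG ¬safe) = {Recv}
A[safe U AG ¬safe]: least fixpoint, start Z0 = Sat(AG ¬safe) = {Recv}, add states in Sat(safe) with every successor in Z. Z1 = {Recv, Err}; fixed.
Sat(A[safe U AG ¬safe]) = {Recv, Err}

{Recv, Err}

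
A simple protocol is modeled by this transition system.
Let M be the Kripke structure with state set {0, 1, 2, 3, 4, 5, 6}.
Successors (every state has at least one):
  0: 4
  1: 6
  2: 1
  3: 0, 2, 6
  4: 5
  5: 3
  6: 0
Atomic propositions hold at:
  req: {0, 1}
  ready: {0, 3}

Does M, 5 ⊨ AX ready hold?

Yes

Sat(AX ready) = {s : every successor in {0, 3}} = {5, 6}
5 ∈ Sat(AX ready) = {5, 6}, so the formula holds at 5.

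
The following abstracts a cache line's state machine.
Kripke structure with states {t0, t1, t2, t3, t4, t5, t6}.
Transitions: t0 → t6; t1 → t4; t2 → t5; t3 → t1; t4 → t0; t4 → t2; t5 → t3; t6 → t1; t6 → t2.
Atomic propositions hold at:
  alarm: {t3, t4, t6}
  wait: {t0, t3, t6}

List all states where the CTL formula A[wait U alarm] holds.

{t0, t3, t4, t6}

A[wait U alarm]: least fixpoint, start Z0 = Sat(alarm) = {t3, t4, t6}, add states in Sat(wait) with every successor in Z. Z1 = {t0, t3, t4, t6}; fixed.
Sat(A[wait U alarm]) = {t0, t3, t4, t6}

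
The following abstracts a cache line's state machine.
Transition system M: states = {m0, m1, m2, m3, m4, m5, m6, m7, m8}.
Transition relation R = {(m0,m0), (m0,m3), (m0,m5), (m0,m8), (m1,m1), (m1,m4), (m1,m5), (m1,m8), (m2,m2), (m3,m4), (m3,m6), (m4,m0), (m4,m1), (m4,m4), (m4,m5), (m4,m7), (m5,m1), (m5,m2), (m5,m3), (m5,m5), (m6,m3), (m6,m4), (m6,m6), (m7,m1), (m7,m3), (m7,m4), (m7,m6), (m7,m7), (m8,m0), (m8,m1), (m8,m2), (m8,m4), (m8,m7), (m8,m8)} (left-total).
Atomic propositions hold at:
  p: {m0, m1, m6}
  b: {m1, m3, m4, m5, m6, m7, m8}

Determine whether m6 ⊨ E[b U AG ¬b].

Sat(¬b) = {m0, m2}
AG ¬b: greatest fixpoint, start Z0 = {m0, m2}, keep only states in Sat with every successor in Z. Z1 = {m2}; fixed.
Sat(AG ¬b) = {m2}
E[b U AG ¬b]: least fixpoint, start Z0 = Sat(AG ¬b) = {m2}, add states in Sat(b) with some successor in Z. Z1 = {m2, m5, m8}; Z2 = {m1, m2, m4, m5, m8}; Z3 = {m1, m2, m3, m4, m5, m6, m7, m8}; fixed.
Sat(E[b U AG ¬b]) = {m1, m2, m3, m4, m5, m6, m7, m8}
m6 ∈ Sat(E[b U AG ¬b]) = {m1, m2, m3, m4, m5, m6, m7, m8}, so the formula holds at m6.

Yes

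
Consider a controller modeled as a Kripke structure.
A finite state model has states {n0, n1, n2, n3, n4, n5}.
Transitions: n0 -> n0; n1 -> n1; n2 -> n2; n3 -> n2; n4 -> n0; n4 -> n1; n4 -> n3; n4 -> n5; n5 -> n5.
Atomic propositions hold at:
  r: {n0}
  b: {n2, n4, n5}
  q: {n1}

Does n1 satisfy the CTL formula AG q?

AG q: greatest fixpoint, start Z0 = {n1}, keep only states in Sat with every successor in Z. Already a fixed point.
Sat(AG q) = {n1}
n1 ∈ Sat(AG q) = {n1}, so the formula holds at n1.

Yes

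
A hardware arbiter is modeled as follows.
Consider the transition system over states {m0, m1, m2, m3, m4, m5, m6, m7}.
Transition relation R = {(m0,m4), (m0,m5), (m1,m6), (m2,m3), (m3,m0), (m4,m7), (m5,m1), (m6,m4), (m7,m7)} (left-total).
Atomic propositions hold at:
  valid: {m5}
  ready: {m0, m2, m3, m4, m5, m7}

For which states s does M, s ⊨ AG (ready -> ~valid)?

{m1, m4, m6, m7}

Sat(~valid) = {m0, m1, m2, m3, m4, m6, m7}
Sat(ready -> ~valid) = {m0, m1, m2, m3, m4, m6, m7}
AG (ready -> ~valid): greatest fixpoint, start Z0 = {m0, m1, m2, m3, m4, m6, m7}, keep only states in Sat with every successor in Z. Z1 = {m1, m2, m3, m4, m6, m7}; Z2 = {m1, m2, m4, m6, m7}; Z3 = {m1, m4, m6, m7}; fixed.
Sat(AG (ready -> ~valid)) = {m1, m4, m6, m7}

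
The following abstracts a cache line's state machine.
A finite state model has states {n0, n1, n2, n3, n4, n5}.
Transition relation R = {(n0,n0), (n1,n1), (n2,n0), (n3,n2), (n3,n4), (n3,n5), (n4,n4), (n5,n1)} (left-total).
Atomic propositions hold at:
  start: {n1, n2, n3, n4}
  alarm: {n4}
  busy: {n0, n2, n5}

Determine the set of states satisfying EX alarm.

Sat(EX alarm) = {s : some successor in {n4}} = {n3, n4}

{n3, n4}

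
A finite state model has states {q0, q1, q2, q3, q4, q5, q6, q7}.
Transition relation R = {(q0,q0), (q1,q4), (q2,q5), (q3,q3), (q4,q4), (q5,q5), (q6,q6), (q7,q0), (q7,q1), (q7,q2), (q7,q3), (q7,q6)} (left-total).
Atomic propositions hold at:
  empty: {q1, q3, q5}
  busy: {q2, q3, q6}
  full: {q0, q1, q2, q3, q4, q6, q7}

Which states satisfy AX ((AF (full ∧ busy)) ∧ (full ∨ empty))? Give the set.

Sat(full ∧ busy) = {q2, q3, q6}
AF (full ∧ busy): least fixpoint, start Z0 = {q2, q3, q6}, add states with every successor in Z. Already a fixed point.
Sat(AF (full ∧ busy)) = {q2, q3, q6}
Sat(full ∨ empty) = {q0, q1, q2, q3, q4, q5, q6, q7}
Sat((AF (full ∧ busy)) ∧ (full ∨ empty)) = {q2, q3, q6}
Sat(AX ((AF (full ∧ busy)) ∧ (full ∨ empty))) = {s : every successor in {q2, q3, q6}} = {q3, q6}

{q3, q6}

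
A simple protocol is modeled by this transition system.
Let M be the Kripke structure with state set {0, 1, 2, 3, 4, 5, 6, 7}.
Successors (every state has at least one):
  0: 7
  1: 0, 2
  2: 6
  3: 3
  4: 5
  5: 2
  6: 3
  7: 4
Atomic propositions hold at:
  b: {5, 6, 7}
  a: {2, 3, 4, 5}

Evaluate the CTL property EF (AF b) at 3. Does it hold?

No

AF b: least fixpoint, start Z0 = {5, 6, 7}, add states with every successor in Z. Z1 = {0, 2, 4, 5, 6, 7}; Z2 = {0, 1, 2, 4, 5, 6, 7}; fixed.
Sat(AF b) = {0, 1, 2, 4, 5, 6, 7}
EF (AF b): least fixpoint, start Z0 = {0, 1, 2, 4, 5, 6, 7}, add states with some successor in Z. Already a fixed point.
Sat(EF (AF b)) = {0, 1, 2, 4, 5, 6, 7}
3 ∉ Sat(EF (AF b)) = {0, 1, 2, 4, 5, 6, 7}, so the formula does not hold at 3.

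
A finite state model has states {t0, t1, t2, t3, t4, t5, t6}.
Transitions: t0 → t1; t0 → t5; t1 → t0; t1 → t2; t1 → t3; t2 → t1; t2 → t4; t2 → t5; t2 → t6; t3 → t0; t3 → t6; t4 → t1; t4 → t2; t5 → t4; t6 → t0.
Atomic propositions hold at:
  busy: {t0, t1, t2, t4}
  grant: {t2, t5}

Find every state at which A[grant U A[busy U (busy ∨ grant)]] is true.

Sat(busy ∨ grant) = {t0, t1, t2, t4, t5}
A[busy U (busy ∨ grant)]: least fixpoint, start Z0 = Sat((busy ∨ grant)) = {t0, t1, t2, t4, t5}, add states in Sat(busy) with every successor in Z. Already a fixed point.
Sat(A[busy U (busy ∨ grant)]) = {t0, t1, t2, t4, t5}
A[grant U A[busy U (busy ∨ grant)]]: least fixpoint, start Z0 = Sat(A[busy U (busy ∨ grant)]) = {t0, t1, t2, t4, t5}, add states in Sat(grant) with every successor in Z. Already a fixed point.
Sat(A[grant U A[busy U (busy ∨ grant)]]) = {t0, t1, t2, t4, t5}

{t0, t1, t2, t4, t5}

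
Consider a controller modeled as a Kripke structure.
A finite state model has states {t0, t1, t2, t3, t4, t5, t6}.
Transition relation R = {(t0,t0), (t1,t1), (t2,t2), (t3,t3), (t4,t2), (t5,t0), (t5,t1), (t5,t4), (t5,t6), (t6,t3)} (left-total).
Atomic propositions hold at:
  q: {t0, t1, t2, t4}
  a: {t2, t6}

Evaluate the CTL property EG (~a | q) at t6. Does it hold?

No

Sat(~a) = {t0, t1, t3, t4, t5}
Sat(~a | q) = {t0, t1, t2, t3, t4, t5}
EG (~a | q): greatest fixpoint, start Z0 = {t0, t1, t2, t3, t4, t5}, keep only states in Sat with some successor in Z. Already a fixed point.
Sat(EG (~a | q)) = {t0, t1, t2, t3, t4, t5}
t6 ∉ Sat(EG (~a | q)) = {t0, t1, t2, t3, t4, t5}, so the formula does not hold at t6.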